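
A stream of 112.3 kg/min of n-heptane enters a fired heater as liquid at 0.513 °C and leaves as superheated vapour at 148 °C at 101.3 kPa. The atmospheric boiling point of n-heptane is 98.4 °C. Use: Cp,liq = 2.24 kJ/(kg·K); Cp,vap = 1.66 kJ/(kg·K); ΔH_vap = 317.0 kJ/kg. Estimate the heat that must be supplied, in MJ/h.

liquid 0.513→98.4 °C: 219.27 kJ/kg
vaporisation at 98.4 °C: 317 kJ/kg
vapour 98.4→148 °C: 82.336 kJ/kg
Δh = 219.27 + 317 + 82.336 = 618.6 kJ/kg
Q = ṁ·Δh = 112.3 kg/min × 618.6 kJ/kg = 69469 kJ/min
|Q| = 1157.8 kW = 4168.1 MJ/h

Q = 4170 MJ/h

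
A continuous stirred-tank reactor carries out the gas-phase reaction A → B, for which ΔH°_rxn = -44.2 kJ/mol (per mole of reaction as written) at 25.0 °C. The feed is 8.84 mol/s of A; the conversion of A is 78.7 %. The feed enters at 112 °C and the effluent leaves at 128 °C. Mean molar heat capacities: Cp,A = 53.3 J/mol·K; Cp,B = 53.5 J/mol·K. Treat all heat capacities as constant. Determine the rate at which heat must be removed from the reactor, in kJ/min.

Q_out = 18000 kJ/min

Extent of reaction ξ = 0.787 × 8.84 = 6.9571 mol/s
Reaction term: ξ·ΔH°_rxn = 6.9571 × -44.2 = -307.5 kJ/s
Sensible, feed 112→25 °C: -40.992 kJ/s
Outlet flows (mol/s): A 1.8829, B 6.9571
Sensible, products 25→128 °C: 48.674 kJ/s
Q = ΔH = -299.82 kJ/s = -299.82 kW
Heat removed = 17989 kJ/min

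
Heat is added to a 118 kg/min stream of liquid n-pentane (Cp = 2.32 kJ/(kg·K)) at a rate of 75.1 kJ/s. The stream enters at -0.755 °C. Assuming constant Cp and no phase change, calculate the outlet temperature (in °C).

T_out = 15.7 °C

Q = 75.1 kJ/s = 4506 kJ/min
ΔT = Q/(ṁ·Cp) = 4506/(118×2.32) = 16.46 K
T_out = -0.755 + 16.46 = 15.705 °C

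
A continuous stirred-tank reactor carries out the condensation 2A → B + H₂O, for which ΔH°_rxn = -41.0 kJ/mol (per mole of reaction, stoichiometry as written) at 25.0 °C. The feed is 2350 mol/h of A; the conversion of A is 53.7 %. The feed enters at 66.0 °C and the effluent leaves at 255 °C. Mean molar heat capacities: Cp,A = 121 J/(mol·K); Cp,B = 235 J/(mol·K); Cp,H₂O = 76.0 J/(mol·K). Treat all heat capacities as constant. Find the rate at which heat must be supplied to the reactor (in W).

Q_in = 10500 W

Extent of reaction ξ = 0.537 × 2350 / 2 = 630.98 mol/h
Reaction term: ξ·ΔH°_rxn = 630.98 × -41.0 = -25870 kJ/h
Sensible, feed 66.0→25 °C: -11658 kJ/h
Outlet flows (mol/h): A 1088, B 630.98, H₂O 630.98
Sensible, products 25→255 °C: 75414 kJ/h
Q = ΔH = 37886 kJ/h = 10.524 kW
Heat supplied = 10524 W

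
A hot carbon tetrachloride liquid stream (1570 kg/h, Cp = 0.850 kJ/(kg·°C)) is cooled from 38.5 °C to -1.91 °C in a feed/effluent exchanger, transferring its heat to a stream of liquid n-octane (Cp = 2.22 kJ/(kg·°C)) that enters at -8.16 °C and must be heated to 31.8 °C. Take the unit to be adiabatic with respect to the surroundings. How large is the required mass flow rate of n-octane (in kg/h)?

ṁ_c = 608 kg/h

Heat released by hot stream: Q = 1570 × 0.850 × (38.5 − -1.91) = 53927 kJ/h
Energy balance on cold side (adiabatic exchanger): Q = ṁ_c·Cp_c·(T_c,out − T_c,in)
ṁ_c = 53927 / [2.22 × (31.8 − -8.16)] = 607.9 kg/h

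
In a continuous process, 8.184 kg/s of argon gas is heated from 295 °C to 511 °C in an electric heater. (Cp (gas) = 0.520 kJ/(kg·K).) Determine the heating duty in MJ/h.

Q = ṁ·Cp·ΔT = 8.184 × 0.520 × (511 − 295) = 919.23 kJ/s
Heating duty = 3309.2 MJ/h

Q = 3310 MJ/h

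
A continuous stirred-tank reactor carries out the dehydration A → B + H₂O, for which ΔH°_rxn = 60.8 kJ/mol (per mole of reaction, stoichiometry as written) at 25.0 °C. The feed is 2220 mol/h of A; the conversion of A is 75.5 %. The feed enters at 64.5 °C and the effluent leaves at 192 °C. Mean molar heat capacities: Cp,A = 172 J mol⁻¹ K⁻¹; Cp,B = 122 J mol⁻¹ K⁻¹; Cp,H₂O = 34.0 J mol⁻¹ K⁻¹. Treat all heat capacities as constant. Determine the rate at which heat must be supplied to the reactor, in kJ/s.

Q_in = 40.6 kJ/s

Extent of reaction ξ = 0.755 × 2220 = 1676.1 mol/h
Reaction term: ξ·ΔH°_rxn = 1676.1 × 60.8 = 101910 kJ/h
Sensible, feed 64.5→25 °C: -15083 kJ/h
Outlet flows (mol/h): A 543.9, B 1676.1, H₂O 1676.1
Sensible, products 25→192 °C: 59289 kJ/h
Q = ΔH = 146110 kJ/h = 40.587 kW
Heat supplied = 40.587 kJ/s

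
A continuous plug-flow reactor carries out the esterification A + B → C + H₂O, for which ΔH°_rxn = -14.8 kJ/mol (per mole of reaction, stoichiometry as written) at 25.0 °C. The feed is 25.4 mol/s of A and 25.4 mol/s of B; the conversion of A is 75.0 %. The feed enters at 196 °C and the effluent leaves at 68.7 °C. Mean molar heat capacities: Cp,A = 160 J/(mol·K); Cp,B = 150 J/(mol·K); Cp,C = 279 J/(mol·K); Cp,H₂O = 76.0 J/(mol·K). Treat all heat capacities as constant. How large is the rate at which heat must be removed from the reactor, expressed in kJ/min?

Q_out = 74800 kJ/min

Extent of reaction ξ = 0.750 × 25.4 = 19.05 mol/s
Reaction term: ξ·ΔH°_rxn = 19.05 × -14.8 = -281.94 kJ/s
Sensible, feed 196→25 °C: -1346.5 kJ/s
Outlet flows (mol/s): A 6.35, B 6.35, C 19.05, H₂O 19.05
Sensible, products 25→68.7 °C: 381.56 kJ/s
Q = ΔH = -1246.8 kJ/s = -1246.8 kW
Heat removed = 74810 kJ/min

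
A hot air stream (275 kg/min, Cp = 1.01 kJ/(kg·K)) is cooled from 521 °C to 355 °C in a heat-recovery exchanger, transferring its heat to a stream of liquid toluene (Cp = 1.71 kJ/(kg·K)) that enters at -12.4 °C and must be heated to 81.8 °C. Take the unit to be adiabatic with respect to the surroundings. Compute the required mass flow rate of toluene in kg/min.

Heat released by hot stream: Q = 275 × 1.01 × (521 − 355) = 46106 kJ/min
Energy balance on cold side (adiabatic exchanger): Q = ṁ_c·Cp_c·(T_c,out − T_c,in)
ṁ_c = 46106 / [1.71 × (81.8 − -12.4)] = 286.23 kg/min

ṁ_c = 286 kg/min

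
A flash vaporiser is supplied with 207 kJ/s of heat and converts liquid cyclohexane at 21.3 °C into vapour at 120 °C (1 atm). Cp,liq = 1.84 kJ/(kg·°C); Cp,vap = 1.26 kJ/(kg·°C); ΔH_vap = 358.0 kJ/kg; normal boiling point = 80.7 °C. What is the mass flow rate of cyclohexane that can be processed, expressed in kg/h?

ṁ = 1440 kg/h

Δh = 1.84×(80.7−21.3) + 358.0 + 1.26×(120−80.7) = 516.81 kJ/kg
Q = 207 kJ/s = 207 kJ/s = 745200 kJ/h
ṁ = Q/Δh = 745200 / 516.81 = 1441.9 kg/h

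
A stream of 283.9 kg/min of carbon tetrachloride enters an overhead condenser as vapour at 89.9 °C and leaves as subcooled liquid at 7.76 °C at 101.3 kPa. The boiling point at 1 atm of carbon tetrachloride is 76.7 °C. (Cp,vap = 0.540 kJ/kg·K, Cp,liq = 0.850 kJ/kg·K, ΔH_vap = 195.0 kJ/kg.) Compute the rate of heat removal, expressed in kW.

Q_c = 1230 kW

vapour 89.9→76.7 °C: -7.128 kJ/kg
condensation at 76.7 °C: -195 kJ/kg
liquid 76.7→7.76 °C: -58.599 kJ/kg
Δh = -7.128 + -195 + -58.599 = -260.73 kJ/kg
Q = ṁ·Δh = 283.9 kg/min × -260.73 kJ/kg = -74020 kJ/min
|Q| = 1233.7 kW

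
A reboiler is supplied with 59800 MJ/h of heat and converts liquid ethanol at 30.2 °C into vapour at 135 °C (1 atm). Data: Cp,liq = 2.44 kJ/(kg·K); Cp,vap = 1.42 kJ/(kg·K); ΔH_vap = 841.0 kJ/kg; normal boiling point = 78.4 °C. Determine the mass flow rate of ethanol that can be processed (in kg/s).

ṁ = 16.0 kg/s

Δh = 2.44×(78.4−30.2) + 841.0 + 1.42×(135−78.4) = 1039 kJ/kg
Q = 59800 MJ/h = 16611 kJ/s = 16611 kJ/s
ṁ = Q/Δh = 16611 / 1039 = 15.988 kg/s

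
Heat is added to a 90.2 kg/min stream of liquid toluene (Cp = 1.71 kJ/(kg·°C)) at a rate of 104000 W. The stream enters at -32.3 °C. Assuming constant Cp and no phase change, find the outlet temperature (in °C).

T_out = 8.16 °C

Q = 104000 W = 6240 kJ/min
ΔT = Q/(ṁ·Cp) = 6240/(90.2×1.71) = 40.456 K
T_out = -32.3 + 40.456 = 8.1559 °C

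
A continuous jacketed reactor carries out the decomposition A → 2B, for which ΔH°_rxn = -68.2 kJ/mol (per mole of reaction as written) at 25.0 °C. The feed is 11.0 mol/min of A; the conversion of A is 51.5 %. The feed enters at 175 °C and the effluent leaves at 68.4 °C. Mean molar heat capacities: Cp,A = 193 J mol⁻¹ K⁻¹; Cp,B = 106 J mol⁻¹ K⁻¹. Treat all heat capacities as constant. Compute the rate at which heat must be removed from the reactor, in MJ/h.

Extent of reaction ξ = 0.515 × 11.0 = 5.665 mol/min
Reaction term: ξ·ΔH°_rxn = 5.665 × -68.2 = -386.35 kJ/min
Sensible, feed 175→25 °C: -318.45 kJ/min
Outlet flows (mol/min): A 5.335, B 11.33
Sensible, products 25→68.4 °C: 96.81 kJ/min
Q = ΔH = -607.99 kJ/min = -10.133 kW
Heat removed = 36.48 MJ/h

Q_out = 36.5 MJ/h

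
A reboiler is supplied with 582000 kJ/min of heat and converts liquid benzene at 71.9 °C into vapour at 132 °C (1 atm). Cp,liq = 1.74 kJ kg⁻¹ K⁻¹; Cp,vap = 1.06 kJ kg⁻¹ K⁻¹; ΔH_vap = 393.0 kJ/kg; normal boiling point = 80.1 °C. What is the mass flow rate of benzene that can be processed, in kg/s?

Δh = 1.74×(80.1−71.9) + 393.0 + 1.06×(132−80.1) = 462.28 kJ/kg
Q = 582000 kJ/min = 9700 kJ/s = 9700 kJ/s
ṁ = Q/Δh = 9700 / 462.28 = 20.983 kg/s

ṁ = 21.0 kg/s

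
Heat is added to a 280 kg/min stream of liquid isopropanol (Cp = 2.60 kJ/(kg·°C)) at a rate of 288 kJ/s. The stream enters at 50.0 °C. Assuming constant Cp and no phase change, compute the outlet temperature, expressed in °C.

Q = 288 kJ/s = 17280 kJ/min
ΔT = Q/(ṁ·Cp) = 17280/(280×2.60) = 23.736 K
T_out = 50.0 + 23.736 = 73.736 °C

T_out = 73.7 °C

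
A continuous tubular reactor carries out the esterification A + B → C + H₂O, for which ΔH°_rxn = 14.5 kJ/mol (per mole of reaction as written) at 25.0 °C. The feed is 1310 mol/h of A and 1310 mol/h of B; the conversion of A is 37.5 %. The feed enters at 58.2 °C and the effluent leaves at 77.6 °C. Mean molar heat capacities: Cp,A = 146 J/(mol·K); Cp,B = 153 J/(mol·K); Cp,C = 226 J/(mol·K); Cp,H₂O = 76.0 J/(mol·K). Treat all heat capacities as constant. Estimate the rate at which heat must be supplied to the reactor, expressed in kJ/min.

Q_in = 247 kJ/min

Extent of reaction ξ = 0.375 × 1310 = 491.25 mol/h
Reaction term: ξ·ΔH°_rxn = 491.25 × 14.5 = 7123.1 kJ/h
Sensible, feed 58.2→25 °C: -13004 kJ/h
Outlet flows (mol/h): A 818.75, B 818.75, C 491.25, H₂O 491.25
Sensible, products 25→77.6 °C: 20680 kJ/h
Q = ΔH = 14799 kJ/h = 4.111 kW
Heat supplied = 246.66 kJ/min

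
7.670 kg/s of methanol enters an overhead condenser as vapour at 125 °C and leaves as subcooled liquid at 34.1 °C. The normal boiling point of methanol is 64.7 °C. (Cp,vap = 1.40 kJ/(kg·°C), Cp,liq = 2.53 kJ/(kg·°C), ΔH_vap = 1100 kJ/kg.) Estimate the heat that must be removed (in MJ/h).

Q_c = 34800 MJ/h

vapour 125→64.7 °C: -84.42 kJ/kg
condensation at 64.7 °C: -1100 kJ/kg
liquid 64.7→34.1 °C: -77.418 kJ/kg
Δh = -84.42 + -1100 + -77.418 = -1261.8 kJ/kg
Q = ṁ·Δh = 7.670 kg/s × -1261.8 kJ/kg = -9678.3 kJ/s
|Q| = 9678.3 kW = 34842 MJ/h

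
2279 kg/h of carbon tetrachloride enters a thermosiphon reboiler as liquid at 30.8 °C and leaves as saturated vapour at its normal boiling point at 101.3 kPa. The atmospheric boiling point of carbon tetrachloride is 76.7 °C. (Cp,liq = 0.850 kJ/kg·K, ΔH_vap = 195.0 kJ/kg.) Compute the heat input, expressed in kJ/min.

Q = 8890 kJ/min

liquid 30.8→76.7 °C: 39.015 kJ/kg
vaporisation at 76.7 °C: 195 kJ/kg
Δh = 39.015 + 195 = 234.01 kJ/kg
Q = ṁ·Δh = 2279 kg/h × 234.01 kJ/kg = 533320 kJ/h
|Q| = 148.14 kW = 8888.7 kJ/min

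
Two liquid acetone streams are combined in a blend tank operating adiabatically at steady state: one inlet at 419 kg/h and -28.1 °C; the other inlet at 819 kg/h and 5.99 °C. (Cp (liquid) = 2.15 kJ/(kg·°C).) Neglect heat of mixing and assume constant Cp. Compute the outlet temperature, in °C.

T_out = -5.55 °C

Energy balance with Q = 0: Σ ṁᵢCp,ᵢ(T_out − Tᵢ) = 0
Σ ṁᵢCp,ᵢTᵢ = 419×2.15×-28.1 + 819×2.15×5.99 = -14766
Σ ṁᵢCp,ᵢ = 419×2.15 + 819×2.15 = 2661.7
T_out = -14766 / 2661.7 = -5.5477 °C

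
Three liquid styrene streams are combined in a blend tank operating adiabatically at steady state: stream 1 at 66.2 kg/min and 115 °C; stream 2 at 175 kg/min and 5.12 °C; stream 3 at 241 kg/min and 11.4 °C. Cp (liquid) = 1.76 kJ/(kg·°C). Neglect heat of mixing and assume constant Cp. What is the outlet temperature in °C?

No heat crosses the boundary, so H_out = H_in.
T_out = Σ ṁᵢCp,ᵢTᵢ / Σ ṁᵢCp,ᵢ
      = 19811 / 848.67 = 23.344 °C

T_out = 23.3 °C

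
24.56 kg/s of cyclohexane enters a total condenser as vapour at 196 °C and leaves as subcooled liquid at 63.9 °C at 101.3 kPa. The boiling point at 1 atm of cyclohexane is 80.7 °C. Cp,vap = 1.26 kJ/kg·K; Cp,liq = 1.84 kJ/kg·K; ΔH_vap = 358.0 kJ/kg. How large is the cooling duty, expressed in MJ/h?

Q_c = 47200 MJ/h

vapour 196→80.7 °C: -145.28 kJ/kg
condensation at 80.7 °C: -358 kJ/kg
liquid 80.7→63.9 °C: -30.912 kJ/kg
Δh = -145.28 + -358 + -30.912 = -534.19 kJ/kg
Q = ṁ·Δh = 24.56 kg/s × -534.19 kJ/kg = -13120 kJ/s
|Q| = 13120 kW = 47231 MJ/h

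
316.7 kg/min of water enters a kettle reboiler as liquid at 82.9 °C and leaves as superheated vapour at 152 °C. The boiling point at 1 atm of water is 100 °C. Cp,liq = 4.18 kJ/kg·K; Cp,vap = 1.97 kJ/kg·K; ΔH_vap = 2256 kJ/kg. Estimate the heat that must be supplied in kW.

Q = 12800 kW

liquid 82.9→100 °C: 71.478 kJ/kg
vaporisation at 100 °C: 2256 kJ/kg
vapour 100→152 °C: 102.44 kJ/kg
Δh = 71.478 + 2256 + 102.44 = 2429.9 kJ/kg
Q = ṁ·Δh = 316.7 kg/min × 2429.9 kJ/kg = 769560 kJ/min
|Q| = 12826 kW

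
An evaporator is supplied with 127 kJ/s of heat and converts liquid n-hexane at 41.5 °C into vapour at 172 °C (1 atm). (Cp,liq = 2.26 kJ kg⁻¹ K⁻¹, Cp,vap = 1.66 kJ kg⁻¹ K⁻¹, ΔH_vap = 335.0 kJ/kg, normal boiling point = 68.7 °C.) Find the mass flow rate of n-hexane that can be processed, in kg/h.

Δh = 2.26×(68.7−41.5) + 335.0 + 1.66×(172−68.7) = 567.95 kJ/kg
Q = 127 kJ/s = 127 kJ/s = 457200 kJ/h
ṁ = Q/Δh = 457200 / 567.95 = 805 kg/h

ṁ = 805 kg/h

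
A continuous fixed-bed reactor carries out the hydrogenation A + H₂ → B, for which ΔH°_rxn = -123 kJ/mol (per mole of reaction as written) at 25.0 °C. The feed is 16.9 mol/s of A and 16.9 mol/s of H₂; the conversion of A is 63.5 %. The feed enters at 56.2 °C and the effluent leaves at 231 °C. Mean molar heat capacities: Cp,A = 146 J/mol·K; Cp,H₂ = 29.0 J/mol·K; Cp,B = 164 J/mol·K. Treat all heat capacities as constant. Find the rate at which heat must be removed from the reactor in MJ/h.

Q_out = 2980 MJ/h

Extent of reaction ξ = 0.635 × 16.9 = 10.731 mol/s
Reaction term: ξ·ΔH°_rxn = 10.731 × -123 = -1320 kJ/s
Sensible, feed 56.2→25 °C: -92.274 kJ/s
Outlet flows (mol/s): A 6.1685, H₂ 6.1685, B 10.731
Sensible, products 25→231 °C: 584.93 kJ/s
Q = ΔH = -827.32 kJ/s = -827.32 kW
Heat removed = 2978.4 MJ/h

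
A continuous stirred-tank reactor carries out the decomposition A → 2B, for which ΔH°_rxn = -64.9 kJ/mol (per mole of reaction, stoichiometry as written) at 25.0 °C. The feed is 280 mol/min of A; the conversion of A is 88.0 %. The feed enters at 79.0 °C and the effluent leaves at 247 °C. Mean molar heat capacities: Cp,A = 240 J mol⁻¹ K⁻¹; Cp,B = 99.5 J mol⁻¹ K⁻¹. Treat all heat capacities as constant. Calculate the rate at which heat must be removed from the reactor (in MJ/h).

Extent of reaction ξ = 0.880 × 280 = 246.4 mol/min
Reaction term: ξ·ΔH°_rxn = 246.4 × -64.9 = -15991 kJ/min
Sensible, feed 79.0→25 °C: -3628.8 kJ/min
Outlet flows (mol/min): A 33.6, B 492.8
Sensible, products 25→247 °C: 12676 kJ/min
Q = ΔH = -6944.5 kJ/min = -115.74 kW
Heat removed = 416.67 MJ/h

Q_out = 417 MJ/h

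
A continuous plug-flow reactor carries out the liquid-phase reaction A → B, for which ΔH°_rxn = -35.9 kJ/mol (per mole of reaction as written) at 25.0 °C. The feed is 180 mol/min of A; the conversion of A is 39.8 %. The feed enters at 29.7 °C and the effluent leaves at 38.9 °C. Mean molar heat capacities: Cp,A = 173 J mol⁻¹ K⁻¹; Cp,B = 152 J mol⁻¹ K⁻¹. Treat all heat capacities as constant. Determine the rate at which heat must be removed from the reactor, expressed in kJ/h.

Extent of reaction ξ = 0.398 × 180 = 71.64 mol/min
Reaction term: ξ·ΔH°_rxn = 71.64 × -35.9 = -2571.9 kJ/min
Sensible, feed 29.7→25 °C: -146.36 kJ/min
Outlet flows (mol/min): A 108.36, B 71.64
Sensible, products 25→38.9 °C: 411.93 kJ/min
Q = ΔH = -2306.3 kJ/min = -38.438 kW
Heat removed = 138380 kJ/h

Q_out = 138000 kJ/h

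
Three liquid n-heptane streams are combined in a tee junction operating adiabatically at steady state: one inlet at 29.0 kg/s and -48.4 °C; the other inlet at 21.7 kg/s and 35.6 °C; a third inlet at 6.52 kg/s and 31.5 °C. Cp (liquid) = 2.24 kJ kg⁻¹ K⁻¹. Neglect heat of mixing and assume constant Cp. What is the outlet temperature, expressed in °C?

T_out = -7.44 °C

Adiabatic, steady state ⇒ Σ ṁᵢCp,ᵢ(T_out − Tᵢ) = 0
T_out = Σ ṁᵢCp,ᵢTᵢ / Σ ṁᵢCp,ᵢ
      = -953.57 / 128.17 = -7.4397 °C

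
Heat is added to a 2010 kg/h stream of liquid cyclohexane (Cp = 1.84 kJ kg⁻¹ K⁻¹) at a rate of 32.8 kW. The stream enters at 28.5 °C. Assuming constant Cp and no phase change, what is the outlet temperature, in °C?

Q = 32.8 kW = 118080 kJ/h
ΔT = Q/(ṁ·Cp) = 118080/(2010×1.84) = 31.927 K
T_out = 28.5 + 31.927 = 60.427 °C

T_out = 60.4 °C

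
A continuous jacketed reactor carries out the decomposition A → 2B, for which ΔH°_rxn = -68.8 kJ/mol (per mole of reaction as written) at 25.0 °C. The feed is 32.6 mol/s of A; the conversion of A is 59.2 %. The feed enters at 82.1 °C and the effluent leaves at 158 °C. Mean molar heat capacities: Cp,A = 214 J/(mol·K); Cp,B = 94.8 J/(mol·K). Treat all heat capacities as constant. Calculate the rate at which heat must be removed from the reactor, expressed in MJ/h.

Q_out = 3100 MJ/h

Extent of reaction ξ = 0.592 × 32.6 = 19.299 mol/s
Reaction term: ξ·ΔH°_rxn = 19.299 × -68.8 = -1327.8 kJ/s
Sensible, feed 82.1→25 °C: -398.35 kJ/s
Outlet flows (mol/s): A 13.301, B 38.598
Sensible, products 25→158 °C: 865.23 kJ/s
Q = ΔH = -860.91 kJ/s = -860.91 kW
Heat removed = 3099.3 MJ/h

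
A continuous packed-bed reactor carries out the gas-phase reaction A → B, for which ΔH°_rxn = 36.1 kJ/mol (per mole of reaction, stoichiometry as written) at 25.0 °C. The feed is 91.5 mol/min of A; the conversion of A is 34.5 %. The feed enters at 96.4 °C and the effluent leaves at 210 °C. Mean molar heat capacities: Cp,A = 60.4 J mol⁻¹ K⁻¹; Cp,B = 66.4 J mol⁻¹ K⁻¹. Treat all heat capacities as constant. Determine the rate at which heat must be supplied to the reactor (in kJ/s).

Q_in = 30.0 kJ/s

Extent of reaction ξ = 0.345 × 91.5 = 31.567 mol/min
Reaction term: ξ·ΔH°_rxn = 31.567 × 36.1 = 1139.6 kJ/min
Sensible, feed 96.4→25 °C: -394.6 kJ/min
Outlet flows (mol/min): A 59.933, B 31.567
Sensible, products 25→210 °C: 1057.5 kJ/min
Q = ΔH = 1802.4 kJ/min = 30.041 kW
Heat supplied = 30.041 kJ/s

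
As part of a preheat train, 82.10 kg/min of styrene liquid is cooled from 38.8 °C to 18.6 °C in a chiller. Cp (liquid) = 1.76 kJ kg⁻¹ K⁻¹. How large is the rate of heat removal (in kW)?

Q_c = 48.6 kW

Q = ṁ·Cp·ΔT = 82.10 × 1.76 × (18.6 − 38.8) = -2918.8 kJ/min
Converting: 2918.8 / 60 s = 48.647 kW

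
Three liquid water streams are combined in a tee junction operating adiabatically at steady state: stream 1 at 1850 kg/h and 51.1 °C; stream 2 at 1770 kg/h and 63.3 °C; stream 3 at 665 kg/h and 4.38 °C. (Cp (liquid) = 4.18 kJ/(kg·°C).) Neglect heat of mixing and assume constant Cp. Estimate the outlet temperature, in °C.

No heat crosses the boundary, so H_out = H_in.
T_out = Σ ṁᵢCp,ᵢTᵢ / Σ ṁᵢCp,ᵢ
      = 875660 / 17911 = 48.889 °C

T_out = 48.9 °C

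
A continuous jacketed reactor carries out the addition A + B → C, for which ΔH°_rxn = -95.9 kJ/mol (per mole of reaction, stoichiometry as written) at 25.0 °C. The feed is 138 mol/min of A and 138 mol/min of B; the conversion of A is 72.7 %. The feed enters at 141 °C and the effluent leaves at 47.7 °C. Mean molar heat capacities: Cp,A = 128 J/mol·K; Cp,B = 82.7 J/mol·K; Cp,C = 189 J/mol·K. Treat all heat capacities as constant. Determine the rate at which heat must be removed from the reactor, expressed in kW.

Q_out = 206 kW

Extent of reaction ξ = 0.727 × 138 = 100.33 mol/min
Reaction term: ξ·ΔH°_rxn = 100.33 × -95.9 = -9621.3 kJ/min
Sensible, feed 141→25 °C: -3372.9 kJ/min
Outlet flows (mol/min): A 37.674, B 37.674, C 100.33
Sensible, products 25→47.7 °C: 610.62 kJ/min
Q = ΔH = -12384 kJ/min = -206.39 kW
Heat removed = 206.39 kW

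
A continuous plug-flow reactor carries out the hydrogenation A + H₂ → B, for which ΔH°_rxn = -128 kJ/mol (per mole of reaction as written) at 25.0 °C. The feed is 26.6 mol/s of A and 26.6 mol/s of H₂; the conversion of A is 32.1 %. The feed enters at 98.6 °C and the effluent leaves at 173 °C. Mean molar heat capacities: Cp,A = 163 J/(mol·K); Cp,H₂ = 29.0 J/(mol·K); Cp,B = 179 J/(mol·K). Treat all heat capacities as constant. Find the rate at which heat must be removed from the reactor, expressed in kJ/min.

Extent of reaction ξ = 0.321 × 26.6 = 8.5386 mol/s
Reaction term: ξ·ΔH°_rxn = 8.5386 × -128 = -1092.9 kJ/s
Sensible, feed 98.6→25 °C: -375.89 kJ/s
Outlet flows (mol/s): A 18.061, H₂ 18.061, B 8.5386
Sensible, products 25→173 °C: 739.44 kJ/s
Q = ΔH = -729.39 kJ/s = -729.39 kW
Heat removed = 43764 kJ/min

Q_out = 43800 kJ/min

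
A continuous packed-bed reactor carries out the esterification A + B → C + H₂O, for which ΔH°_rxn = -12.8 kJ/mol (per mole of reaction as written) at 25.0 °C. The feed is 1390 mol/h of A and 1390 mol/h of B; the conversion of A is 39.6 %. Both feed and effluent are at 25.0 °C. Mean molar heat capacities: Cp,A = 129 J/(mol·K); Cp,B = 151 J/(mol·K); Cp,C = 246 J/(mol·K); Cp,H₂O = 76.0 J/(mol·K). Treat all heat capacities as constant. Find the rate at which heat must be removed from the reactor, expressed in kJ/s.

Q_out = 1.96 kJ/s

Extent of reaction ξ = 0.396 × 1390 = 550.44 mol/h
Reaction term: ξ·ΔH°_rxn = 550.44 × -12.8 = -7045.6 kJ/h
Q = ΔH = -7045.6 kJ/h = -1.9571 kW
Heat removed = 1.9571 kJ/s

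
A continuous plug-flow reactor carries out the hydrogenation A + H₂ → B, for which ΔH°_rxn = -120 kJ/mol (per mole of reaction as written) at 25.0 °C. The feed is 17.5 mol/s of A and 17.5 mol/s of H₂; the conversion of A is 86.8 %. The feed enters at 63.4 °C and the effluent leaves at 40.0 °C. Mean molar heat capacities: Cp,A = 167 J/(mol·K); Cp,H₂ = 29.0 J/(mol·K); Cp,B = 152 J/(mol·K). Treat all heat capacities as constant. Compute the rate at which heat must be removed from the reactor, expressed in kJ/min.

Q_out = 115000 kJ/min

Extent of reaction ξ = 0.868 × 17.5 = 15.19 mol/s
Reaction term: ξ·ΔH°_rxn = 15.19 × -120 = -1822.8 kJ/s
Sensible, feed 63.4→25 °C: -131.71 kJ/s
Outlet flows (mol/s): A 2.31, H₂ 2.31, B 15.19
Sensible, products 25→40.0 °C: 41.425 kJ/s
Q = ΔH = -1913.1 kJ/s = -1913.1 kW
Heat removed = 114790 kJ/min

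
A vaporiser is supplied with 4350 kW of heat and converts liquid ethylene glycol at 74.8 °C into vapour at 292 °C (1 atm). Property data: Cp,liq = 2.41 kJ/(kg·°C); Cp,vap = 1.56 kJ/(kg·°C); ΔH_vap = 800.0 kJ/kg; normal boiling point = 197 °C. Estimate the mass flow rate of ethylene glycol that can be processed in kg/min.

Δh = 2.41×(197−74.8) + 800.0 + 1.56×(292−197) = 1242.7 kJ/kg
Q = 4350 kW = 4350 kJ/s = 261000 kJ/min
ṁ = Q/Δh = 261000 / 1242.7 = 210.03 kg/min

ṁ = 210 kg/min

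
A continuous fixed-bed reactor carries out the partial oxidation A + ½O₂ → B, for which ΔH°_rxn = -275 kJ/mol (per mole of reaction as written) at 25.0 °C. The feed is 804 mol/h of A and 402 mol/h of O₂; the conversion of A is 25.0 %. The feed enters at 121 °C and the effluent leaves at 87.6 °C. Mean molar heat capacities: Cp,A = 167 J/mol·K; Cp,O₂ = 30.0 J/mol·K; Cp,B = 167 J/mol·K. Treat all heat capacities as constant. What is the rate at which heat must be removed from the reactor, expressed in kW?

Extent of reaction ξ = 0.250 × 804 = 201 mol/h
Reaction term: ξ·ΔH°_rxn = 201 × -275 = -55275 kJ/h
Sensible, feed 121→25 °C: -14047 kJ/h
Outlet flows (mol/h): A 603, O₂ 301.5, B 201
Sensible, products 25→87.6 °C: 8971.4 kJ/h
Q = ΔH = -60351 kJ/h = -16.764 kW
Heat removed = 16.764 kW

Q_out = 16.8 kW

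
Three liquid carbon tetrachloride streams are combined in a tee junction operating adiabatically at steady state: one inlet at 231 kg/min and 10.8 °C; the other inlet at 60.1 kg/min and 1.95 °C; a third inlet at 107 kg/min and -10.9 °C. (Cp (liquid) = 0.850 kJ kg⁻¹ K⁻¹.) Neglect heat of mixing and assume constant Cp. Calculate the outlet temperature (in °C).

T_out = 3.63 °C

Adiabatic, steady state ⇒ Σ ṁᵢCp,ᵢ(T_out − Tᵢ) = 0
T_out = Σ ṁᵢCp,ᵢTᵢ / Σ ṁᵢCp,ᵢ
      = 1228.8 / 338.38 = 3.6315 °C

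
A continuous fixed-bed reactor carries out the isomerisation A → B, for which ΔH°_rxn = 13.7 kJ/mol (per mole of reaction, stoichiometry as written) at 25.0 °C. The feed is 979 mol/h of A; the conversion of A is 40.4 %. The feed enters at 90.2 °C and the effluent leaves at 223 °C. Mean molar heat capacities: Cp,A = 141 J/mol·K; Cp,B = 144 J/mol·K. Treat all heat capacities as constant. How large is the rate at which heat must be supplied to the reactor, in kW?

Q_in = 6.66 kW

Extent of reaction ξ = 0.404 × 979 = 395.52 mol/h
Reaction term: ξ·ΔH°_rxn = 395.52 × 13.7 = 5418.6 kJ/h
Sensible, feed 90.2→25 °C: -9000.1 kJ/h
Outlet flows (mol/h): A 583.48, B 395.52
Sensible, products 25→223 °C: 27567 kJ/h
Q = ΔH = 23985 kJ/h = 6.6625 kW
Heat supplied = 6.6625 kW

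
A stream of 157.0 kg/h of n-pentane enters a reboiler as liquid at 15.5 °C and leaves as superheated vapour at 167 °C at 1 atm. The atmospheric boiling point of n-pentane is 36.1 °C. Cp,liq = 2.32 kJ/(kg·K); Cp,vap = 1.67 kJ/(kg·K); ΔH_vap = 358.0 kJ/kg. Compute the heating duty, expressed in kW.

Q = 27.2 kW

liquid 15.5→36.1 °C: 47.792 kJ/kg
vaporisation at 36.1 °C: 358 kJ/kg
vapour 36.1→167 °C: 218.6 kJ/kg
Δh = 47.792 + 358 + 218.6 = 624.39 kJ/kg
Q = ṁ·Δh = 157.0 kg/h × 624.39 kJ/kg = 98030 kJ/h
|Q| = 27.231 kW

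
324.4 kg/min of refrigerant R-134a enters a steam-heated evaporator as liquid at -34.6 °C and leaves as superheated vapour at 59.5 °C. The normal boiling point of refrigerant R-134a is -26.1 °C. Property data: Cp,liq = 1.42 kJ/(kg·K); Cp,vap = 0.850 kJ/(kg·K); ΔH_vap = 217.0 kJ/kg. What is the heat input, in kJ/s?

Q = 1630 kJ/s

liquid -34.6→-26.1 °C: 12.07 kJ/kg
vaporisation at -26.1 °C: 217 kJ/kg
vapour -26.1→59.5 °C: 72.76 kJ/kg
Δh = 12.07 + 217 + 72.76 = 301.83 kJ/kg
Q = ṁ·Δh = 324.4 kg/min × 301.83 kJ/kg = 97914 kJ/min
|Q| = 1631.9 kW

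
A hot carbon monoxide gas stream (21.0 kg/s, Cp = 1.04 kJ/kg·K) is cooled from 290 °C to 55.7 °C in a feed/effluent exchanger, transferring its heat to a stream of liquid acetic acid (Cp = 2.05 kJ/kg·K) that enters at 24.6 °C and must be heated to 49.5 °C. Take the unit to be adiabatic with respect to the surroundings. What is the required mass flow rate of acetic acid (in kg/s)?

Heat released by hot stream: Q = 21.0 × 1.04 × (290 − 55.7) = 5117.1 kJ/s
Energy balance on cold side (adiabatic exchanger): Q = ṁ_c·Cp_c·(T_c,out − T_c,in)
ṁ_c = 5117.1 / [2.05 × (49.5 − 24.6)] = 100.25 kg/s

ṁ_c = 100 kg/s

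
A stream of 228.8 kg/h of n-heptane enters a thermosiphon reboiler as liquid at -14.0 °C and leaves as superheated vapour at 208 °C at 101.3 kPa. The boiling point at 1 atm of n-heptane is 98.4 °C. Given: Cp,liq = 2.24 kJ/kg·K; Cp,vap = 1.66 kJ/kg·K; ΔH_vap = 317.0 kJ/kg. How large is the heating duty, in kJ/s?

liquid -14.0→98.4 °C: 251.78 kJ/kg
vaporisation at 98.4 °C: 317 kJ/kg
vapour 98.4→208 °C: 181.94 kJ/kg
Δh = 251.78 + 317 + 181.94 = 750.71 kJ/kg
Q = ṁ·Δh = 228.8 kg/h × 750.71 kJ/kg = 171760 kJ/h
|Q| = 47.712 kW

Q = 47.7 kJ/s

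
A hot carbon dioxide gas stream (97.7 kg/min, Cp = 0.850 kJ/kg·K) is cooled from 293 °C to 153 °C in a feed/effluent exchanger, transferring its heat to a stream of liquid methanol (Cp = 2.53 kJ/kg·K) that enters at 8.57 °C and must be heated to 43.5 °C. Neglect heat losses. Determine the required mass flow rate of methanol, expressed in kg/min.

Heat released by hot stream: Q = 97.7 × 0.850 × (293 − 153) = 11626 kJ/min
Energy balance on cold side (adiabatic exchanger): Q = ṁ_c·Cp_c·(T_c,out − T_c,in)
ṁ_c = 11626 / [2.53 × (43.5 − 8.57)] = 131.56 kg/min

ṁ_c = 132 kg/min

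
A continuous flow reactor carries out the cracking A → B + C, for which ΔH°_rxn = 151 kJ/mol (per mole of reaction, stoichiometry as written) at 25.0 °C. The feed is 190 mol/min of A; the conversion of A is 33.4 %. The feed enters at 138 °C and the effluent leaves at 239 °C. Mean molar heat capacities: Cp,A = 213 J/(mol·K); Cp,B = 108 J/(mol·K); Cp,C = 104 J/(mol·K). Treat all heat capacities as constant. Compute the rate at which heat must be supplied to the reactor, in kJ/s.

Q_in = 228 kJ/s

Extent of reaction ξ = 0.334 × 190 = 63.46 mol/min
Reaction term: ξ·ΔH°_rxn = 63.46 × 151 = 9582.5 kJ/min
Sensible, feed 138→25 °C: -4573.1 kJ/min
Outlet flows (mol/min): A 126.54, B 63.46, C 63.46
Sensible, products 25→239 °C: 8647 kJ/min
Q = ΔH = 13656 kJ/min = 227.61 kW
Heat supplied = 227.61 kJ/s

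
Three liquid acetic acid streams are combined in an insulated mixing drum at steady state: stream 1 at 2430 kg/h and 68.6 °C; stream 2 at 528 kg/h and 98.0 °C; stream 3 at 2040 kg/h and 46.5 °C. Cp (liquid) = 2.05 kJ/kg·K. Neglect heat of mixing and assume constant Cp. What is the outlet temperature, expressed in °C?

Energy balance with Q = 0: Σ ṁᵢCp,ᵢ(T_out − Tᵢ) = 0
Σ ṁᵢCp,ᵢTᵢ = 2430×2.05×68.6 + 528×2.05×98.0 + 2040×2.05×46.5 = 642270
Σ ṁᵢCp,ᵢ = 2430×2.05 + 528×2.05 + 2040×2.05 = 10246
T_out = 642270 / 10246 = 62.685 °C

T_out = 62.7 °C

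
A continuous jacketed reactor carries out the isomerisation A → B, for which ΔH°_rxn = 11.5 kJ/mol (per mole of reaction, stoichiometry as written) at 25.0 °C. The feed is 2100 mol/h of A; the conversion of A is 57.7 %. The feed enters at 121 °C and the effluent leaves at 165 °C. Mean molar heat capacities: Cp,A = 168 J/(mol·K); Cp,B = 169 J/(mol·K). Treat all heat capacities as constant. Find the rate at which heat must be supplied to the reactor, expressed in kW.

Extent of reaction ξ = 0.577 × 2100 = 1211.7 mol/h
Reaction term: ξ·ΔH°_rxn = 1211.7 × 11.5 = 13935 kJ/h
Sensible, feed 121→25 °C: -33869 kJ/h
Outlet flows (mol/h): A 888.3, B 1211.7
Sensible, products 25→165 °C: 49562 kJ/h
Q = ΔH = 29627 kJ/h = 8.2298 kW
Heat supplied = 8.2298 kW

Q_in = 8.23 kW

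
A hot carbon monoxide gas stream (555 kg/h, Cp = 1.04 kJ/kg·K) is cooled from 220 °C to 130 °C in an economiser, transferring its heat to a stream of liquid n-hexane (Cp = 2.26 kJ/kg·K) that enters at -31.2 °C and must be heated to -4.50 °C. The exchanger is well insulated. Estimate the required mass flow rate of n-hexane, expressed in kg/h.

ṁ_c = 861 kg/h

Heat released by hot stream: Q = 555 × 1.04 × (220 − 130) = 51948 kJ/h
Energy balance on cold side (adiabatic exchanger): Q = ṁ_c·Cp_c·(T_c,out − T_c,in)
ṁ_c = 51948 / [2.26 × (-4.50 − -31.2)] = 860.89 kg/h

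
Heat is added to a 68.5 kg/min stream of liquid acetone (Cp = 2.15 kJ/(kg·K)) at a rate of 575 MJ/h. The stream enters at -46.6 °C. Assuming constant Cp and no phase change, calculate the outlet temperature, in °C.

Q = 575 MJ/h = 9583.3 kJ/min
ΔT = Q/(ṁ·Cp) = 9583.3/(68.5×2.15) = 65.071 K
T_out = -46.6 + 65.071 = 18.471 °C

T_out = 18.5 °C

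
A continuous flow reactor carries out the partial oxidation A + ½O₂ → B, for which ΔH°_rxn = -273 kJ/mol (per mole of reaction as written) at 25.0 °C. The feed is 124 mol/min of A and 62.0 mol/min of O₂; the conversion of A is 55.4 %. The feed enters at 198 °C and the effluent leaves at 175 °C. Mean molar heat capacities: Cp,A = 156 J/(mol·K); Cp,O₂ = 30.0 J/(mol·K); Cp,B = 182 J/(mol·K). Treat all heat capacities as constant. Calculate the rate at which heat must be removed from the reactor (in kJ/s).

Q_out = 319 kJ/s

Extent of reaction ξ = 0.554 × 124 = 68.696 mol/min
Reaction term: ξ·ΔH°_rxn = 68.696 × -273 = -18754 kJ/min
Sensible, feed 198→25 °C: -3668.3 kJ/min
Outlet flows (mol/min): A 55.304, O₂ 27.652, B 68.696
Sensible, products 25→175 °C: 3293.9 kJ/min
Q = ΔH = -19128 kJ/min = -318.81 kW
Heat removed = 318.81 kJ/s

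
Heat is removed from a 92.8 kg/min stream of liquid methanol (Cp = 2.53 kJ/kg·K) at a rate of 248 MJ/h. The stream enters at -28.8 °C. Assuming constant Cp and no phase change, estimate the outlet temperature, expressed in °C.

Q = 248 MJ/h = 4133.3 kJ/min
ΔT = Q/(ṁ·Cp) = 4133.3/(92.8×2.53) = 17.605 K
T_out = -28.8 − 17.605 = -46.405 °C

T_out = -46.4 °C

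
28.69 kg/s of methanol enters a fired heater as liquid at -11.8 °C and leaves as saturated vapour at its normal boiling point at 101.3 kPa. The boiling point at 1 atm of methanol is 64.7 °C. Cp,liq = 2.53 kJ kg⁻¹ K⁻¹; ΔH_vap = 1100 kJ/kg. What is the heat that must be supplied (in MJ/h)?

liquid -11.8→64.7 °C: 193.54 kJ/kg
vaporisation at 64.7 °C: 1100 kJ/kg
Δh = 193.54 + 1100 = 1293.5 kJ/kg
Q = ṁ·Δh = 28.69 kg/s × 1293.5 kJ/kg = 37112 kJ/s
|Q| = 37112 kW = 133600 MJ/h

Q = 134000 MJ/h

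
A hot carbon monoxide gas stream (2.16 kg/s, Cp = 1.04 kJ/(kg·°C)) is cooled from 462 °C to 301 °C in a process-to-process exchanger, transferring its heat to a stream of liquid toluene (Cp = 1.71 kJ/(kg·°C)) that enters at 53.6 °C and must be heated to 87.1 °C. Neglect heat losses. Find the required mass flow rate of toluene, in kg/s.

Heat released by hot stream: Q = 2.16 × 1.04 × (462 − 301) = 361.67 kJ/s
Energy balance on cold side (adiabatic exchanger): Q = ṁ_c·Cp_c·(T_c,out − T_c,in)
ṁ_c = 361.67 / [1.71 × (87.1 − 53.6)] = 6.3135 kg/s

ṁ_c = 6.31 kg/s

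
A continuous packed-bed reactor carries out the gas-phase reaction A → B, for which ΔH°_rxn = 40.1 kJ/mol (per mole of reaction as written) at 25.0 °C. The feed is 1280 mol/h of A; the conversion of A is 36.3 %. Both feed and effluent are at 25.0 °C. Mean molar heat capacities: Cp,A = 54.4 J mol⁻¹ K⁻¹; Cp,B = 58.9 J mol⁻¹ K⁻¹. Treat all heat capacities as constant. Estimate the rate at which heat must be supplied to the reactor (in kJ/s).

Extent of reaction ξ = 0.363 × 1280 = 464.64 mol/h
Reaction term: ξ·ΔH°_rxn = 464.64 × 40.1 = 18632 kJ/h
Q = ΔH = 18632 kJ/h = 5.1756 kW
Heat supplied = 5.1756 kJ/s

Q_in = 5.18 kJ/s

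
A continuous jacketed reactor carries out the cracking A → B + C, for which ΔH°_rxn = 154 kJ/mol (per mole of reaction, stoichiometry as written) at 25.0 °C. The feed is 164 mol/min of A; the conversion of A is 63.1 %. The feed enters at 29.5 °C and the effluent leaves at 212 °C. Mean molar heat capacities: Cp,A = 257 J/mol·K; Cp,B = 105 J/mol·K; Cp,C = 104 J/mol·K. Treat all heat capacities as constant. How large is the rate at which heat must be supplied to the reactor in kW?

Extent of reaction ξ = 0.631 × 164 = 103.48 mol/min
Reaction term: ξ·ΔH°_rxn = 103.48 × 154 = 15937 kJ/min
Sensible, feed 29.5→25 °C: -189.67 kJ/min
Outlet flows (mol/min): A 60.516, B 103.48, C 103.48
Sensible, products 25→212 °C: 6952.8 kJ/min
Q = ΔH = 22700 kJ/min = 378.33 kW
Heat supplied = 378.33 kW

Q_in = 378 kW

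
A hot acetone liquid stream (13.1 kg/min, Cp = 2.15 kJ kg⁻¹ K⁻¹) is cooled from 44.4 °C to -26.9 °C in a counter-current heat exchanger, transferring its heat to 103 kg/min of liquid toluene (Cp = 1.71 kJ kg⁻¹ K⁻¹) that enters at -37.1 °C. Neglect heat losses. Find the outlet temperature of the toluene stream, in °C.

T_c,out = -25.7 °C

Heat released by hot stream: Q = 13.1 × 2.15 × (44.4 − -26.9) = 2008.2 kJ/min
Energy balance on cold side (adiabatic exchanger): Q = ṁ_c·Cp_c·(T_c,out − T_c,in)
T_c,out = -37.1 + 2008.2/(103 × 1.71) = -25.698 °C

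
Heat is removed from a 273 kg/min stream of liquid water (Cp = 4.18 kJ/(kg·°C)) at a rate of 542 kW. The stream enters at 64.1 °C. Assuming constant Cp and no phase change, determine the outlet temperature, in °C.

Q = 542 kW = 32520 kJ/min
ΔT = Q/(ṁ·Cp) = 32520/(273×4.18) = 28.498 K
T_out = 64.1 − 28.498 = 35.602 °C

T_out = 35.6 °C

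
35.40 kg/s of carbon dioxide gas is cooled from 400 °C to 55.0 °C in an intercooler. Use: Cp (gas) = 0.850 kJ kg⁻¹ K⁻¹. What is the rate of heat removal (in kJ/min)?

Q_c = 623000 kJ/min

Q = ṁ·Cp·ΔT = 35.40 × 0.850 × (55.0 − 400) = -10381 kJ/s
Cooling duty = 622860 kJ/min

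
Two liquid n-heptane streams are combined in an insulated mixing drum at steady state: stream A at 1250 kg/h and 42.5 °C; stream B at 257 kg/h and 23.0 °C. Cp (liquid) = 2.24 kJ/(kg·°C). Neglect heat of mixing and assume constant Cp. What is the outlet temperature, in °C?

Adiabatic, steady state ⇒ Σ ṁᵢCp,ᵢ(T_out − Tᵢ) = 0
Σ ṁᵢCp,ᵢTᵢ = 1250×2.24×42.5 + 257×2.24×23.0 = 132240
Σ ṁᵢCp,ᵢ = 1250×2.24 + 257×2.24 = 3375.7
T_out = 132240 / 3375.7 = 39.175 °C

T_out = 39.2 °C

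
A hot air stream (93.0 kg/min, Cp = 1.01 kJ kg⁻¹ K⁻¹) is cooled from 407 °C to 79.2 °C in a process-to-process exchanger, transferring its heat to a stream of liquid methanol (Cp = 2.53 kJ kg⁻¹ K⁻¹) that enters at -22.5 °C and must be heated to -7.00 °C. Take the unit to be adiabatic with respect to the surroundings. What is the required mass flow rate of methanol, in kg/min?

Heat released by hot stream: Q = 93.0 × 1.01 × (407 − 79.2) = 30790 kJ/min
Energy balance on cold side (adiabatic exchanger): Q = ṁ_c·Cp_c·(T_c,out − T_c,in)
ṁ_c = 30790 / [2.53 × (-7.00 − -22.5)] = 785.17 kg/min

ṁ_c = 785 kg/min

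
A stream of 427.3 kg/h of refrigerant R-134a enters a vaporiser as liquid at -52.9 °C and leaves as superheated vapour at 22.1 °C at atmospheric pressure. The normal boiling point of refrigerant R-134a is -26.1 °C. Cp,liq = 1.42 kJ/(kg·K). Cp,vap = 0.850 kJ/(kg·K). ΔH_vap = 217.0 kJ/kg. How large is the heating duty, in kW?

Q = 35.1 kW

liquid -52.9→-26.1 °C: 38.056 kJ/kg
vaporisation at -26.1 °C: 217 kJ/kg
vapour -26.1→22.1 °C: 40.97 kJ/kg
Δh = 38.056 + 217 + 40.97 = 296.03 kJ/kg
Q = ṁ·Δh = 427.3 kg/h × 296.03 kJ/kg = 126490 kJ/h
|Q| = 35.137 kW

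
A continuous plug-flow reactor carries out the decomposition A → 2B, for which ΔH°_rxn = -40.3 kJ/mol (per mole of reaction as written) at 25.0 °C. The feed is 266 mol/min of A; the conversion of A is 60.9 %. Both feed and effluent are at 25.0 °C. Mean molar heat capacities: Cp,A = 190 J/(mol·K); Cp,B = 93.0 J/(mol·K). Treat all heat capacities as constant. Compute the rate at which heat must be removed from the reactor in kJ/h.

Q_out = 392000 kJ/h

Extent of reaction ξ = 0.609 × 266 = 161.99 mol/min
Reaction term: ξ·ΔH°_rxn = 161.99 × -40.3 = -6528.4 kJ/min
Q = ΔH = -6528.4 kJ/min = -108.81 kW
Heat removed = 391700 kJ/h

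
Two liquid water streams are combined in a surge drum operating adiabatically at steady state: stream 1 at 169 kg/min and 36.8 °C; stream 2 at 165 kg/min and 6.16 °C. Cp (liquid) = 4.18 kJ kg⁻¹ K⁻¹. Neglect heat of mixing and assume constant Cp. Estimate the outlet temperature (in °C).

T_out = 21.7 °C

Adiabatic, steady state ⇒ Σ ṁᵢCp,ᵢ(T_out − Tᵢ) = 0
Σ ṁᵢCp,ᵢTᵢ = 169×4.18×36.8 + 165×4.18×6.16 = 30245
Σ ṁᵢCp,ᵢ = 169×4.18 + 165×4.18 = 1396.1
T_out = 30245 / 1396.1 = 21.663 °C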